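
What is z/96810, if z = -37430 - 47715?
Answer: -17029/19362 ≈ -0.87951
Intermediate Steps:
z = -85145
z/96810 = -85145/96810 = -85145*1/96810 = -17029/19362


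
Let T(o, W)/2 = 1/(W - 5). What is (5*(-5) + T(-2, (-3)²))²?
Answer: 2401/4 ≈ 600.25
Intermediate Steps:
T(o, W) = 2/(-5 + W) (T(o, W) = 2/(W - 5) = 2/(-5 + W))
(5*(-5) + T(-2, (-3)²))² = (5*(-5) + 2/(-5 + (-3)²))² = (-25 + 2/(-5 + 9))² = (-25 + 2/4)² = (-25 + 2*(¼))² = (-25 + ½)² = (-49/2)² = 2401/4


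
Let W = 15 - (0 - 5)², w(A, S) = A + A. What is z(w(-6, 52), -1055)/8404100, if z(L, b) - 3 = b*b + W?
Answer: 556509/4202050 ≈ 0.13244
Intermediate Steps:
w(A, S) = 2*A
W = -10 (W = 15 - 1*(-5)² = 15 - 1*25 = 15 - 25 = -10)
z(L, b) = -7 + b² (z(L, b) = 3 + (b*b - 10) = 3 + (b² - 10) = 3 + (-10 + b²) = -7 + b²)
z(w(-6, 52), -1055)/8404100 = (-7 + (-1055)²)/8404100 = (-7 + 1113025)*(1/8404100) = 1113018*(1/8404100) = 556509/4202050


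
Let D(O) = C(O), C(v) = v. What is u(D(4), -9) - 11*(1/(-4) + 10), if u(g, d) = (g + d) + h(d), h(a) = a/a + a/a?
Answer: -441/4 ≈ -110.25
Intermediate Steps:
D(O) = O
h(a) = 2 (h(a) = 1 + 1 = 2)
u(g, d) = 2 + d + g (u(g, d) = (g + d) + 2 = (d + g) + 2 = 2 + d + g)
u(D(4), -9) - 11*(1/(-4) + 10) = (2 - 9 + 4) - 11*(1/(-4) + 10) = -3 - 11*(-1/4 + 10) = -3 - 11*39/4 = -3 - 1*429/4 = -3 - 429/4 = -441/4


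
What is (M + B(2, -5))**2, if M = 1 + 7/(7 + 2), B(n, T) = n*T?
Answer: 5476/81 ≈ 67.605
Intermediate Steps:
B(n, T) = T*n
M = 16/9 (M = 1 + 7/9 = 16/9 ≈ 1.7778)
(M + B(2, -5))**2 = (16/9 - 5*2)**2 = (16/9 - 10)**2 = (-74/9)**2 = 5476/81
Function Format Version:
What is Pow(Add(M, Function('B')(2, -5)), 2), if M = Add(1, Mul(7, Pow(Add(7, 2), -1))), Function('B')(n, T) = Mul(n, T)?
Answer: Rational(5476, 81) ≈ 67.605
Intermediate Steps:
Function('B')(n, T) = Mul(T, n)
M = Rational(16, 9) (M = Add(1, Mul(7, Pow(9, -1))) = Add(1, Mul(7, Rational(1, 9))) = Add(1, Rational(7, 9)) = Rational(16, 9) ≈ 1.7778)
Pow(Add(M, Function('B')(2, -5)), 2) = Pow(Add(Rational(16, 9), Mul(-5, 2)), 2) = Pow(Add(Rational(16, 9), -10), 2) = Pow(Rational(-74, 9), 2) = Rational(5476, 81)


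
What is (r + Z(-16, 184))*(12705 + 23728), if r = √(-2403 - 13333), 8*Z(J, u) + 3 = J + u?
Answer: 6011445/8 + 72866*I*√3934 ≈ 7.5143e+5 + 4.5703e+6*I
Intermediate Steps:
Z(J, u) = -3/8 + J/8 + u/8 (Z(J, u) = -3/8 + (J + u)/8 = -3/8 + (J/8 + u/8) = -3/8 + J/8 + u/8)
r = 2*I*√3934 (r = √(-15736) = 2*I*√3934 ≈ 125.44*I)
(r + Z(-16, 184))*(12705 + 23728) = (2*I*√3934 + (-3/8 + (⅛)*(-16) + (⅛)*184))*(12705 + 23728) = (2*I*√3934 + (-3/8 - 2 + 23))*36433 = (2*I*√3934 + 165/8)*36433 = (165/8 + 2*I*√3934)*36433 = 6011445/8 + 72866*I*√3934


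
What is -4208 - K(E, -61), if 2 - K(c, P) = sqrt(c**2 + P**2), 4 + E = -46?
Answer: -4210 + sqrt(6221) ≈ -4131.1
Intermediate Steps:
E = -50 (E = -4 - 46 = -50)
K(c, P) = 2 - sqrt(P**2 + c**2) (K(c, P) = 2 - sqrt(c**2 + P**2) = 2 - sqrt(P**2 + c**2))
-4208 - K(E, -61) = -4208 - (2 - sqrt((-61)**2 + (-50)**2)) = -4208 - (2 - sqrt(3721 + 2500)) = -4208 - (2 - sqrt(6221)) = -4208 + (-2 + sqrt(6221)) = -4210 + sqrt(6221)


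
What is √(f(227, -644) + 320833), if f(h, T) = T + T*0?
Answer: √320189 ≈ 565.85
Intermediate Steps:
f(h, T) = T (f(h, T) = T + 0 = T)
√(f(227, -644) + 320833) = √(-644 + 320833) = √320189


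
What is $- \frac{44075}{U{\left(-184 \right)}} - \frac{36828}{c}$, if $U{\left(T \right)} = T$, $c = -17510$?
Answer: $\frac{389264801}{1610920} \approx 241.64$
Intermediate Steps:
$- \frac{44075}{U{\left(-184 \right)}} - \frac{36828}{c} = - \frac{44075}{-184} - \frac{36828}{-17510} = \left(-44075\right) \left(- \frac{1}{184}\right) - - \frac{18414}{8755} = \frac{44075}{184} + \frac{18414}{8755} = \frac{389264801}{1610920}$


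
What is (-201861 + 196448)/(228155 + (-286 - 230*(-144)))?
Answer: -5413/260989 ≈ -0.020740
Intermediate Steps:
(-201861 + 196448)/(228155 + (-286 - 230*(-144))) = -5413/(228155 + (-286 + 33120)) = -5413/(228155 + 32834) = -5413/260989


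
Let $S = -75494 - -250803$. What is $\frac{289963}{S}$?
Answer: $\frac{289963}{175309} \approx 1.654$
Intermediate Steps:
$S = 175309$ ($S = -75494 + 250803 = 175309$)
$\frac{289963}{S} = \frac{289963}{175309}$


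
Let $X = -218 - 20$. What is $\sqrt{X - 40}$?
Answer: $i \sqrt{278} \approx 16.673 i$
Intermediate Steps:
$X = -238$
$\sqrt{X - 40} = \sqrt{-238 - 40} = \sqrt{-278} = i \sqrt{278}$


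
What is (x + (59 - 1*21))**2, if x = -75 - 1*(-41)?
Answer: 16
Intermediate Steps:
x = -34 (x = -75 + 41 = -34)
(x + (59 - 1*21))**2 = (-34 + (59 - 1*21))**2 = (-34 + (59 - 21))**2 = (-34 + 38)**2 = 4**2 = 16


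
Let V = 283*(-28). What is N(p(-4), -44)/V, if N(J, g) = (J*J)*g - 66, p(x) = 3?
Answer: 33/566 ≈ 0.058304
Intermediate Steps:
N(J, g) = -66 + g*J**2 (N(J, g) = J**2*g - 66 = g*J**2 - 66 = -66 + g*J**2)
V = -7924
N(p(-4), -44)/V = (-66 - 44*3**2)/(-7924) = (-66 - 44*9)*(-1/7924) = (-66 - 396)*(-1/7924) = -462*(-1/7924) = 33/566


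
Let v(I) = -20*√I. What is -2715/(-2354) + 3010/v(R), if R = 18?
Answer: 2715/2354 - 301*√2/12 ≈ -34.320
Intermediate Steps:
-2715/(-2354) + 3010/v(R) = -2715/(-2354) + 3010/((-60*√2)) = -2715*(-1/2354) + 3010/((-60*√2)) = 2715/2354 + 3010/((-60*√2)) = 2715/2354 + 3010*(-√2/120) = 2715/2354 - 301*√2/12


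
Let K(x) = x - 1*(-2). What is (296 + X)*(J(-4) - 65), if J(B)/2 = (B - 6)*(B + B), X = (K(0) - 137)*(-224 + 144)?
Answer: 1054120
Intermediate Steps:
K(x) = 2 + x (K(x) = x + 2 = 2 + x)
X = 10800 (X = ((2 + 0) - 137)*(-224 + 144) = (2 - 137)*(-80) = -135*(-80) = 10800)
J(B) = 4*B*(-6 + B) (J(B) = 2*((B - 6)*(B + B)) = 2*((-6 + B)*(2*B)) = 2*(2*B*(-6 + B)) = 4*B*(-6 + B))
(296 + X)*(J(-4) - 65) = (296 + 10800)*(4*(-4)*(-6 - 4) - 65) = 11096*(4*(-4)*(-10) - 65) = 11096*(160 - 65) = 11096*95 = 1054120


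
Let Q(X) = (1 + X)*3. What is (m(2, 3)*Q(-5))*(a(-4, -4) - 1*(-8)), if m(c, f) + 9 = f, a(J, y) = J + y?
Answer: 0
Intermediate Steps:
m(c, f) = -9 + f
Q(X) = 3 + 3*X
(m(2, 3)*Q(-5))*(a(-4, -4) - 1*(-8)) = ((-9 + 3)*(3 + 3*(-5)))*((-4 - 4) - 1*(-8)) = (-6*(3 - 15))*(-8 + 8) = -6*(-12)*0 = 72*0 = 0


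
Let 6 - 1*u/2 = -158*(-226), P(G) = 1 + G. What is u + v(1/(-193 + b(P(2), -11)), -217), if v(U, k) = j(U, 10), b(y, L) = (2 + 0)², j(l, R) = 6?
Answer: -71398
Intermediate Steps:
b(y, L) = 4 (b(y, L) = 2² = 4)
v(U, k) = 6
u = -71404 (u = 12 - (-316)*(-226) = 12 - 2*35708 = 12 - 71416 = -71404)
u + v(1/(-193 + b(P(2), -11)), -217) = -71404 + 6 = -71398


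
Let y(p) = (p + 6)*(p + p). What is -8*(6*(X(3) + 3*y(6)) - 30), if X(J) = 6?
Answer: -20784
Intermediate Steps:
y(p) = 2*p*(6 + p) (y(p) = (6 + p)*(2*p) = 2*p*(6 + p))
-8*(6*(X(3) + 3*y(6)) - 30) = -8*(6*(6 + 3*(2*6*(6 + 6))) - 30) = -8*(6*(6 + 3*(2*6*12)) - 30) = -8*(6*(6 + 3*144) - 30) = -8*(6*(6 + 432) - 30) = -8*(6*438 - 30) = -8*(2628 - 30) = -8*2598 = -20784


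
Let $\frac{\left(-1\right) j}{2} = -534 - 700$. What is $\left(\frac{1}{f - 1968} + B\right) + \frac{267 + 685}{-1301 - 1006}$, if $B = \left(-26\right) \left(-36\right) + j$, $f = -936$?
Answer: $\frac{2533602933}{744392} \approx 3403.6$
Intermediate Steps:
$j = 2468$ ($j = - 2 \left(-534 - 700\right) = \left(-2\right) \left(-1234\right) = 2468$)
$B = 3404$ ($B = \left(-26\right) \left(-36\right) + 2468 = 936 + 2468 = 3404$)
$\left(\frac{1}{f - 1968} + B\right) + \frac{267 + 685}{-1301 - 1006} = \left(\frac{1}{-936 - 1968} + 3404\right) + \frac{267 + 685}{-1301 - 1006} = \left(\frac{1}{-2904} + 3404\right) + \frac{952}{-2307} = \left(- \frac{1}{2904} + 3404\right) + 952 \left(- \frac{1}{2307}\right) = \frac{9885215}{2904} - \frac{952}{2307} = \frac{2533602933}{744392}$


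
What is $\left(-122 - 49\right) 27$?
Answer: $-4617$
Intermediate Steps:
$\left(-122 - 49\right) 27 = \left(-171\right) 27 = -4617$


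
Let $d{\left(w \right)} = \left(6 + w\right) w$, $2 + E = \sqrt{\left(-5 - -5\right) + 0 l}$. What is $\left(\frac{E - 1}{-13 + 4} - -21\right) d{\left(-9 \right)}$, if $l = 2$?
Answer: $576$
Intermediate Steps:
$E = -2$ ($E = -2 + \sqrt{\left(-5 - -5\right) + 0 \cdot 2} = -2 + \sqrt{\left(-5 + 5\right) + 0} = -2 + \sqrt{0 + 0} = -2 + \sqrt{0} = -2 + 0 = -2$)
$d{\left(w \right)} = w \left(6 + w\right)$
$\left(\frac{E - 1}{-13 + 4} - -21\right) d{\left(-9 \right)} = \left(\frac{-2 - 1}{-13 + 4} - -21\right) \left(- 9 \left(6 - 9\right)\right) = \left(- \frac{3}{-9} + 21\right) \left(\left(-9\right) \left(-3\right)\right) = \left(\left(-3\right) \left(- \frac{1}{9}\right) + 21\right) 27 = \left(\frac{1}{3} + 21\right) 27 = \frac{64}{3} \cdot 27 = 576$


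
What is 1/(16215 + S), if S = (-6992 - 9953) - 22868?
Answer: -1/23598 ≈ -4.2376e-5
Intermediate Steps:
S = -39813 (S = -16945 - 22868 = -39813)
1/(16215 + S) = 1/(16215 - 39813) = 1/(-23598) = -1/23598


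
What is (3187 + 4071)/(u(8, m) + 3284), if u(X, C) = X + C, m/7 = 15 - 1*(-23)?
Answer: 3629/1779 ≈ 2.0399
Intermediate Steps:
m = 266 (m = 7*(15 - 1*(-23)) = 7*(15 + 23) = 7*38 = 266)
u(X, C) = C + X
(3187 + 4071)/(u(8, m) + 3284) = (3187 + 4071)/((266 + 8) + 3284) = 7258/(274 + 3284) = 7258/3558 = 7258*(1/3558) = 3629/1779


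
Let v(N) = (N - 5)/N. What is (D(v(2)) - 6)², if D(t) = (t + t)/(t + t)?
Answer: 25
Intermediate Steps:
v(N) = (-5 + N)/N
D(t) = 1 (D(t) = (2*t)/((2*t)) = (2*t)*(1/(2*t)) = 1)
(D(v(2)) - 6)² = (1 - 6)² = (-5)² = 25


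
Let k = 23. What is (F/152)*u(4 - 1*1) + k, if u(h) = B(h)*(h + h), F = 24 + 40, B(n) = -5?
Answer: 197/19 ≈ 10.368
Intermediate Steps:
F = 64
u(h) = -10*h (u(h) = -5*(h + h) = -10*h)
(F/152)*u(4 - 1*1) + k = (64/152)*(-10*(4 - 1*1)) + 23 = (64*(1/152))*(-10*(4 - 1)) + 23 = 8*(-10*3)/19 + 23 = (8/19)*(-30) + 23 = -240/19 + 23 = 197/19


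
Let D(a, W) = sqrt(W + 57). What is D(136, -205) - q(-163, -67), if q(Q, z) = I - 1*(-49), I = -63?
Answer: 14 + 2*I*sqrt(37) ≈ 14.0 + 12.166*I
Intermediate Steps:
q(Q, z) = -14 (q(Q, z) = -63 - 1*(-49) = -63 + 49 = -14)
D(a, W) = sqrt(57 + W)
D(136, -205) - q(-163, -67) = sqrt(57 - 205) - 1*(-14) = sqrt(-148) + 14 = 2*I*sqrt(37) + 14 = 14 + 2*I*sqrt(37)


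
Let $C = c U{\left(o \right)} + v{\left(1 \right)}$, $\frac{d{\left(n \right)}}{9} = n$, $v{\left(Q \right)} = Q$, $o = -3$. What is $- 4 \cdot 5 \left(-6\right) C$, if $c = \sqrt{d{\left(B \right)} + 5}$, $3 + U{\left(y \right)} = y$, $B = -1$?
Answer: $120 - 1440 i \approx 120.0 - 1440.0 i$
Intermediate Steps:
$d{\left(n \right)} = 9 n$
$U{\left(y \right)} = -3 + y$
$c = 2 i$ ($c = \sqrt{9 \left(-1\right) + 5} = \sqrt{-9 + 5} = \sqrt{-4} = 2 i \approx 2.0 i$)
$C = 1 - 12 i$ ($C = 2 i \left(-3 - 3\right) + 1 = 2 i \left(-6\right) + 1 = - 12 i + 1 = 1 - 12 i \approx 1.0 - 12.0 i$)
$- 4 \cdot 5 \left(-6\right) C = - 4 \cdot 5 \left(-6\right) \left(1 - 12 i\right) = \left(-4\right) \left(-30\right) \left(1 - 12 i\right) = 120 \left(1 - 12 i\right) = 120 - 1440 i$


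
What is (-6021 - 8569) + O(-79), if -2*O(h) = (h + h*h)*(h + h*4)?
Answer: 1202405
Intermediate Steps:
O(h) = -5*h*(h + h**2)/2 (O(h) = -(h + h*h)*(h + h*4)/2 = -(h + h**2)*(h + 4*h)/2 = -(h + h**2)*5*h/2 = -5*h*(h + h**2)/2)
(-6021 - 8569) + O(-79) = (-6021 - 8569) + (5/2)*(-79)**2*(-1 - 1*(-79)) = -14590 + (5/2)*6241*(-1 + 79) = -14590 + (5/2)*6241*78 = -14590 + 1216995 = 1202405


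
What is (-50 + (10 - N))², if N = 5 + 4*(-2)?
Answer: 1369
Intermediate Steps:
N = -3 (N = 5 - 8 = -3)
(-50 + (10 - N))² = (-50 + (10 - 1*(-3)))² = (-50 + (10 + 3))² = (-50 + 13)² = (-37)² = 1369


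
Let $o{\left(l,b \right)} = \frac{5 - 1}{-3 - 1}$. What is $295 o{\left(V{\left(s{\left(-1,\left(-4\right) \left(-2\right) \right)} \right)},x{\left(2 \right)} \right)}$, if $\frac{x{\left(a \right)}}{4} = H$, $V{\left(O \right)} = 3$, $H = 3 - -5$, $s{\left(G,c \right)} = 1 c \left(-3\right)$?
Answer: $-295$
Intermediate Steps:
$s{\left(G,c \right)} = - 3 c$ ($s{\left(G,c \right)} = c \left(-3\right) = - 3 c$)
$H = 8$ ($H = 3 + 5 = 8$)
$x{\left(a \right)} = 32$ ($x{\left(a \right)} = 4 \cdot 8 = 32$)
$o{\left(l,b \right)} = -1$ ($o{\left(l,b \right)} = \frac{4}{-4} = 4 \left(- \frac{1}{4}\right) = -1$)
$295 o{\left(V{\left(s{\left(-1,\left(-4\right) \left(-2\right) \right)} \right)},x{\left(2 \right)} \right)} = 295 \left(-1\right) = -295$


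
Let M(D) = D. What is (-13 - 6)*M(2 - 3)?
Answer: 19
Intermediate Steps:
(-13 - 6)*M(2 - 3) = (-13 - 6)*(2 - 3) = -19*(-1) = 19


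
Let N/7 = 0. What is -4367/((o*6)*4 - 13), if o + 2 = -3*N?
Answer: 4367/61 ≈ 71.590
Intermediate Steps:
N = 0 (N = 7*0 = 0)
o = -2 (o = -2 - 3*0 = -2 + 0 = -2)
-4367/((o*6)*4 - 13) = -4367/(-2*6*4 - 13) = -4367/(-12*4 - 13) = -4367/(-48 - 13) = -4367/(-61) = -1/61*(-4367) = 4367/61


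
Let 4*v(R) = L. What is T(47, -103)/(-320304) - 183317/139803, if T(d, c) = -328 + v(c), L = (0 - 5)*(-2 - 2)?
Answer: -19557337333/14926486704 ≈ -1.3102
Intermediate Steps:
L = 20 (L = -5*(-4) = 20)
v(R) = 5 (v(R) = (¼)*20 = 5)
T(d, c) = -323 (T(d, c) = -328 + 5 = -323)
T(47, -103)/(-320304) - 183317/139803 = -323/(-320304) - 183317/139803 = -323*(-1/320304) - 183317*1/139803 = 323/320304 - 183317/139803 = -19557337333/14926486704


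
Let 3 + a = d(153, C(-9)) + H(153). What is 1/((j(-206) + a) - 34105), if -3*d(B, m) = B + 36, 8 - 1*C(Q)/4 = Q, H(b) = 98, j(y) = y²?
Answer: 1/8363 ≈ 0.00011957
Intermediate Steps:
C(Q) = 32 - 4*Q
d(B, m) = -12 - B/3 (d(B, m) = -(B + 36)/3 = -(36 + B)/3 = -12 - B/3)
a = 32 (a = -3 + ((-12 - ⅓*153) + 98) = -3 + ((-12 - 51) + 98) = -3 + (-63 + 98) = -3 + 35 = 32)
1/((j(-206) + a) - 34105) = 1/(((-206)² + 32) - 34105) = 1/((42436 + 32) - 34105) = 1/(42468 - 34105) = 1/8363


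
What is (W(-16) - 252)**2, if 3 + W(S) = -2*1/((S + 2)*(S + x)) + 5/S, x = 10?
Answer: 7360438849/112896 ≈ 65197.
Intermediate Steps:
W(S) = -3 + 5/S - 2/((2 + S)*(10 + S)) (W(S) = -3 + (-2*1/((S + 2)*(S + 10)) + 5/S) = -3 + (-2*1/((2 + S)*(10 + S)) + 5/S) = -3 + (-2/((2 + S)*(10 + S)) + 5/S) = -3 + (5/S - 2/((2 + S)*(10 + S))) = -3 + 5/S - 2/((2 + S)*(10 + S)))
(W(-16) - 252)**2 = ((100 - 31*(-16)**2 - 3*(-16)**3 - 2*(-16))/((-16)*(20 + (-16)**2 + 12*(-16))) - 252)**2 = (-(100 - 31*256 - 3*(-4096) + 32)/(16*(20 + 256 - 192)) - 252)**2 = (-1/16*(100 - 7936 + 12288 + 32)/84 - 252)**2 = (-1/16*1/84*4484 - 252)**2 = (-1121/336 - 252)**2 = (-85793/336)**2 = 7360438849/112896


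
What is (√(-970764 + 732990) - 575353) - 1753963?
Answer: -2329316 + I*√237774 ≈ -2.3293e+6 + 487.62*I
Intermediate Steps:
(√(-970764 + 732990) - 575353) - 1753963 = (√(-237774) - 575353) - 1753963 = (I*√237774 - 575353) - 1753963 = (-575353 + I*√237774) - 1753963 = -2329316 + I*√237774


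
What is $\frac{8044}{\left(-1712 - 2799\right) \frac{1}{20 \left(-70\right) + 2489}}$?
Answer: $- \frac{8759916}{4511} \approx -1941.9$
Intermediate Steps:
$\frac{8044}{\left(-1712 - 2799\right) \frac{1}{20 \left(-70\right) + 2489}} = \frac{8044}{\left(-4511\right) \frac{1}{-1400 + 2489}} = \frac{8044}{\left(-4511\right) \frac{1}{1089}} = \frac{8044}{- \frac{4511}{1089}} = 8044 \left(- \frac{1089}{4511}\right) = - \frac{8759916}{4511}$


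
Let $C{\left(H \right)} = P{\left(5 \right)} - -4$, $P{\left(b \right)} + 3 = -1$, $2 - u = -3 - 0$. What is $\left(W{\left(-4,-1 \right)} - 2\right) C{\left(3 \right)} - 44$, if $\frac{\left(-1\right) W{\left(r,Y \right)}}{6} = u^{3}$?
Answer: $-44$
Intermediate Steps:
$u = 5$ ($u = 2 - \left(-3 - 0\right) = 2 - \left(-3 + 0\right) = 2 - -3 = 2 + 3 = 5$)
$P{\left(b \right)} = -4$ ($P{\left(b \right)} = -3 - 1 = -4$)
$C{\left(H \right)} = 0$ ($C{\left(H \right)} = -4 - -4 = -4 + 4 = 0$)
$W{\left(r,Y \right)} = -750$ ($W{\left(r,Y \right)} = - 6 \cdot 5^{3} = \left(-6\right) 125 = -750$)
$\left(W{\left(-4,-1 \right)} - 2\right) C{\left(3 \right)} - 44 = \left(-750 - 2\right) 0 - 44 = \left(-752\right) 0 - 44 = 0 - 44 = -44$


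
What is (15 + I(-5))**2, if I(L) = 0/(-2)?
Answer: 225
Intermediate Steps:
I(L) = 0 (I(L) = 0*(-1/2) = 0)
(15 + I(-5))**2 = (15 + 0)**2 = 15**2 = 225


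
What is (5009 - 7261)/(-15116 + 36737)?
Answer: -2252/21621 ≈ -0.10416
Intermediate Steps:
(5009 - 7261)/(-15116 + 36737) = -2252/21621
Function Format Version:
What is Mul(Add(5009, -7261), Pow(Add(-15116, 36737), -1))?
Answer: Rational(-2252, 21621) ≈ -0.10416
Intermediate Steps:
Mul(Add(5009, -7261), Pow(Add(-15116, 36737), -1)) = Mul(-2252, Pow(21621, -1)) = Mul(-2252, Rational(1, 21621)) = Rational(-2252, 21621)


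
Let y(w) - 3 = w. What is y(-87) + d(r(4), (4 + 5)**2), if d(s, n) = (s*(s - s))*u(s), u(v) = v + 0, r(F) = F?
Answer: -84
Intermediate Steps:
y(w) = 3 + w
u(v) = v
d(s, n) = 0 (d(s, n) = (s*(s - s))*s = (s*0)*s = 0*s = 0)
y(-87) + d(r(4), (4 + 5)**2) = (3 - 87) + 0 = -84 + 0 = -84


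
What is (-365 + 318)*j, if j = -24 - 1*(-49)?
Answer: -1175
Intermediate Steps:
j = 25 (j = -24 + 49 = 25)
(-365 + 318)*j = (-365 + 318)*25 = -47*25 = -1175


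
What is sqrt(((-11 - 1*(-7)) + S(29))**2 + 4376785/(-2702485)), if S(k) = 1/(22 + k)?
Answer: 2*sqrt(2702017107421513)/27565347 ≈ 3.7715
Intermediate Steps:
sqrt(((-11 - 1*(-7)) + S(29))**2 + 4376785/(-2702485)) = sqrt(((-11 - 1*(-7)) + 1/(22 + 29))**2 + 4376785/(-2702485)) = sqrt(((-11 + 7) + 1/51)**2 + 4376785*(-1/2702485)) = sqrt((-4 + 1/51)**2 - 875357/540497) = sqrt((-203/51)**2 - 875357/540497) = sqrt(41209/2601 - 875357/540497) = sqrt(19996537316/1405832697) = 2*sqrt(2702017107421513)/27565347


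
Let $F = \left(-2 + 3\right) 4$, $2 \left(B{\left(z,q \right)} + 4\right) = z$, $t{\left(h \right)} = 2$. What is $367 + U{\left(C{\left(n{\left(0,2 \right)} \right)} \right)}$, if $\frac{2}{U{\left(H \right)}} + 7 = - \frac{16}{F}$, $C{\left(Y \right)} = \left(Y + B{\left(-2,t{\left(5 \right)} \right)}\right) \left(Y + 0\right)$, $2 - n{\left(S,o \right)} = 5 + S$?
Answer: $\frac{4035}{11} \approx 366.82$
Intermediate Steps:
$n{\left(S,o \right)} = -3 - S$ ($n{\left(S,o \right)} = 2 - \left(5 + S\right) = -3 - S$)
$B{\left(z,q \right)} = -4 + \frac{z}{2}$
$F = 4$ ($F = 1 \cdot 4 = 4$)
$C{\left(Y \right)} = Y \left(-5 + Y\right)$ ($C{\left(Y \right)} = \left(Y + \left(-4 + \frac{1}{2} \left(-2\right)\right)\right) \left(Y + 0\right) = \left(Y - 5\right) Y = \left(-5 + Y\right) Y = Y \left(-5 + Y\right)$)
$U{\left(H \right)} = - \frac{2}{11}$ ($U{\left(H \right)} = \frac{2}{-7 - \frac{16}{4}} = \frac{2}{-7 - 4} = \frac{2}{-11} = 2 \left(- \frac{1}{11}\right) = - \frac{2}{11}$)
$367 + U{\left(C{\left(n{\left(0,2 \right)} \right)} \right)} = 367 - \frac{2}{11} = \frac{4035}{11}$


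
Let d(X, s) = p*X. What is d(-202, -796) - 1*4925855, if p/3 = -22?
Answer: -4912523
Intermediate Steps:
p = -66 (p = 3*(-22) = -66)
d(X, s) = -66*X
d(-202, -796) - 1*4925855 = -66*(-202) - 1*4925855 = 13332 - 4925855 = -4912523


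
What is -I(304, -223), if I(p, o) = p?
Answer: -304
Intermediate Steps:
-I(304, -223) = -1*304 = -304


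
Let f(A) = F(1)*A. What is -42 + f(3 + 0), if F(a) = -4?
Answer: -54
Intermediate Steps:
f(A) = -4*A
-42 + f(3 + 0) = -42 - 4*(3 + 0) = -42 - 4*3 = -42 - 12 = -54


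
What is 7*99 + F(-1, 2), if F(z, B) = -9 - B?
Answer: 682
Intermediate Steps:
7*99 + F(-1, 2) = 7*99 + (-9 - 1*2) = 693 + (-9 - 2) = 693 - 11 = 682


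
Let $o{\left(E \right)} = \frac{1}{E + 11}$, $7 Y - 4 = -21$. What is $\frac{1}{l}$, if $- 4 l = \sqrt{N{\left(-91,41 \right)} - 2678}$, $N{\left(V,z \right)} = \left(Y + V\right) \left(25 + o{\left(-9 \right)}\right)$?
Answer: $\frac{4 i \sqrt{247961}}{35423} \approx 0.05623 i$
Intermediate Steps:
$Y = - \frac{17}{7}$ ($Y = \frac{4}{7} + \frac{1}{7} \left(-21\right) = \frac{4}{7} - 3 = - \frac{17}{7} \approx -2.4286$)
$o{\left(E \right)} = \frac{1}{11 + E}$
$N{\left(V,z \right)} = - \frac{867}{14} + \frac{51 V}{2}$ ($N{\left(V,z \right)} = \left(- \frac{17}{7} + V\right) \left(25 + \frac{1}{11 - 9}\right) = \left(- \frac{17}{7} + V\right) \left(25 + \frac{1}{2}\right) = \left(- \frac{17}{7} + V\right) \frac{51}{2} = - \frac{867}{14} + \frac{51 V}{2}$)
$l = - \frac{i \sqrt{247961}}{28}$ ($l = - \frac{\sqrt{\left(- \frac{867}{14} + \frac{51}{2} \left(-91\right)\right) - 2678}}{4} = - \frac{\sqrt{\left(- \frac{867}{14} - \frac{4641}{2}\right) - 2678}}{4} = - \frac{\sqrt{- \frac{16677}{7} - 2678}}{4} = - \frac{\sqrt{- \frac{35423}{7}}}{4} = - \frac{\frac{1}{7} i \sqrt{247961}}{4} = - \frac{i \sqrt{247961}}{28} \approx - 17.784 i$)
$\frac{1}{l} = \frac{1}{\left(- \frac{1}{28}\right) i \sqrt{247961}} = \frac{4 i \sqrt{247961}}{35423}$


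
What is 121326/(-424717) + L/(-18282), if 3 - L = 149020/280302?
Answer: -311013328724863/1088227133265294 ≈ -0.28580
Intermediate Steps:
L = 345943/140151 (L = 3 - 149020/280302 = 3 - 1*74510/140151 = 3 - 74510/140151 = 345943/140151 ≈ 2.4684)
121326/(-424717) + L/(-18282) = 121326/(-424717) + (345943/140151)/(-18282) = 121326*(-1/424717) + (345943/140151)*(-1/18282) = -121326/424717 - 345943/2562240582 = -311013328724863/1088227133265294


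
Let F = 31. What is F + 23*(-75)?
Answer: -1694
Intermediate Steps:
F + 23*(-75) = 31 + 23*(-75) = 31 - 1725 = -1694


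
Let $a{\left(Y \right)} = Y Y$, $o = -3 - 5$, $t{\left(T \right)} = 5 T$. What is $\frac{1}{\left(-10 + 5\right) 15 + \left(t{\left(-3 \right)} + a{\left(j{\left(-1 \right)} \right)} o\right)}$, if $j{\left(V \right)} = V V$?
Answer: $- \frac{1}{98} \approx -0.010204$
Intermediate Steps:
$j{\left(V \right)} = V^{2}$
$o = -8$ ($o = -3 - 5 = -8$)
$a{\left(Y \right)} = Y^{2}$
$\frac{1}{\left(-10 + 5\right) 15 + \left(t{\left(-3 \right)} + a{\left(j{\left(-1 \right)} \right)} o\right)} = \frac{1}{\left(-10 + 5\right) 15 + \left(5 \left(-3\right) + \left(\left(-1\right)^{2}\right)^{2} \left(-8\right)\right)} = \frac{1}{\left(-5\right) 15 - \left(15 - 1^{2} \left(-8\right)\right)} = \frac{1}{-75 + \left(-15 + 1 \left(-8\right)\right)} = \frac{1}{-75 - 23} = \frac{1}{-98} = - \frac{1}{98}$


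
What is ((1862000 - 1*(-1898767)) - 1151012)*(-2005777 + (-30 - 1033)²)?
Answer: -2285644307040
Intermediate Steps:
((1862000 - 1*(-1898767)) - 1151012)*(-2005777 + (-30 - 1033)²) = ((1862000 + 1898767) - 1151012)*(-2005777 + (-1063)²) = (3760767 - 1151012)*(-2005777 + 1129969) = 2609755*(-875808) = -2285644307040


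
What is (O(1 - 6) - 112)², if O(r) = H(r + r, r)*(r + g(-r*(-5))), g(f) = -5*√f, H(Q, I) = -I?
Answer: 3144 + 34250*I ≈ 3144.0 + 34250.0*I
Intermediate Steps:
O(r) = -r*(r - 5*√5*√r) (O(r) = (-r)*(r - 5*√5*√r) = -r*(r - 5*√5*√r))
(O(1 - 6) - 112)² = ((1 - 6)*(-(1 - 6) + 5*√5*√(1 - 6)) - 112)² = (-5*(-1*(-5) + 5*√5*√(-5)) - 112)² = (-5*(5 + 5*√5*(I*√5)) - 112)² = (-5*(5 + 25*I) - 112)² = ((-25 - 125*I) - 112)² = (-137 - 125*I)²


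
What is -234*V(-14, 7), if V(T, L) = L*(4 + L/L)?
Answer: -8190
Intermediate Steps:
V(T, L) = 5*L (V(T, L) = L*(4 + 1) = L*5 = 5*L)
-234*V(-14, 7) = -1170*7 = -234*35 = -8190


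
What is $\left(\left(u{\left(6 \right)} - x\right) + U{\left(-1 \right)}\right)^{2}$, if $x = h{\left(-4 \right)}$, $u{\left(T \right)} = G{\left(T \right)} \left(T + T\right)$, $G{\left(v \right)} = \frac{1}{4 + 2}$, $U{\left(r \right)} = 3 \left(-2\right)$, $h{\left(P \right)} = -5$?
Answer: $1$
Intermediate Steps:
$U{\left(r \right)} = -6$
$G{\left(v \right)} = \frac{1}{6}$
$u{\left(T \right)} = \frac{T}{3}$ ($u{\left(T \right)} = \frac{T + T}{6} = \frac{2 T}{6} = \frac{T}{3}$)
$x = -5$
$\left(\left(u{\left(6 \right)} - x\right) + U{\left(-1 \right)}\right)^{2} = \left(\left(\frac{1}{3} \cdot 6 - -5\right) - 6\right)^{2} = \left(\left(2 + 5\right) - 6\right)^{2} = \left(7 - 6\right)^{2} = 1^{2} = 1$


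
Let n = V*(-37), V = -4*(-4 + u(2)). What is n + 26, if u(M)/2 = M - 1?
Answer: -270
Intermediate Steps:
u(M) = -2 + 2*M (u(M) = 2*(M - 1) = 2*(-1 + M) = -2 + 2*M)
V = 8 (V = -4*(-4 + (-2 + 2*2)) = -4*(-4 + (-2 + 4)) = -4*(-4 + 2) = -4*(-2) = 8)
n = -296 (n = 8*(-37) = -296)
n + 26 = -296 + 26 = -270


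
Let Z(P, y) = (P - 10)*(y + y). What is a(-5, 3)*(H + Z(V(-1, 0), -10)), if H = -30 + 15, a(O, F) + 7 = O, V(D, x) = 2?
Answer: -1740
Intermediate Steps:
a(O, F) = -7 + O
Z(P, y) = 2*y*(-10 + P) (Z(P, y) = (-10 + P)*(2*y) = 2*y*(-10 + P))
H = -15
a(-5, 3)*(H + Z(V(-1, 0), -10)) = (-7 - 5)*(-15 + 2*(-10)*(-10 + 2)) = -12*(-15 + 2*(-10)*(-8)) = -12*(-15 + 160) = -12*145 = -1740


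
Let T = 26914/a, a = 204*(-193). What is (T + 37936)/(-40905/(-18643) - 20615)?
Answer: -13922492454877/7565025454440 ≈ -1.8404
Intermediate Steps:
a = -39372
T = -13457/19686 (T = 26914/(-39372) = 26914*(-1/39372) = -13457/19686 ≈ -0.68358)
(T + 37936)/(-40905/(-18643) - 20615) = (-13457/19686 + 37936)/(-40905/(-18643) - 20615) = 746794639/(19686*(-40905*(-1/18643) - 20615)) = 746794639/(19686*(40905/18643 - 20615)) = 746794639/(19686*(-384284540/18643)) = (746794639/19686)*(-18643/384284540) = -13922492454877/7565025454440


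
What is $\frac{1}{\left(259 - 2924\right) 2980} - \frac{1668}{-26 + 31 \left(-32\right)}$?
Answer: $\frac{6623377291}{4042325300} \approx 1.6385$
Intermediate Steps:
$\frac{1}{\left(259 - 2924\right) 2980} - \frac{1668}{-26 + 31 \left(-32\right)} = \frac{1}{-2665} \cdot \frac{1}{2980} - \frac{1668}{-26 - 992} = \left(- \frac{1}{2665}\right) \frac{1}{2980} - \frac{1668}{-1018} = - \frac{1}{7941700} - - \frac{834}{509} = - \frac{1}{7941700} + \frac{834}{509} = \frac{6623377291}{4042325300}$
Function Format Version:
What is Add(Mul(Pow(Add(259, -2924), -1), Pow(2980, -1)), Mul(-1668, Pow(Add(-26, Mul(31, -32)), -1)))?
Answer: Rational(6623377291, 4042325300) ≈ 1.6385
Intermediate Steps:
Add(Mul(Pow(Add(259, -2924), -1), Pow(2980, -1)), Mul(-1668, Pow(Add(-26, Mul(31, -32)), -1))) = Add(Mul(Pow(-2665, -1), Rational(1, 2980)), Mul(-1668, Pow(Add(-26, -992), -1))) = Add(Mul(Rational(-1, 2665), Rational(1, 2980)), Mul(-1668, Pow(-1018, -1))) = Add(Rational(-1, 7941700), Mul(-1668, Rational(-1, 1018))) = Add(Rational(-1, 7941700), Rational(834, 509)) = Rational(6623377291, 4042325300)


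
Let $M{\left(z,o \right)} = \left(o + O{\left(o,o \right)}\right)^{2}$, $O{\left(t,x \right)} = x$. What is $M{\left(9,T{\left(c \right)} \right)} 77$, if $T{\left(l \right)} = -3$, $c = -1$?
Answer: $2772$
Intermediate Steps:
$M{\left(z,o \right)} = 4 o^{2}$ ($M{\left(z,o \right)} = \left(o + o\right)^{2} = \left(2 o\right)^{2} = 4 o^{2}$)
$M{\left(9,T{\left(c \right)} \right)} 77 = 4 \left(-3\right)^{2} \cdot 77 = 4 \cdot 9 \cdot 77 = 36 \cdot 77 = 2772$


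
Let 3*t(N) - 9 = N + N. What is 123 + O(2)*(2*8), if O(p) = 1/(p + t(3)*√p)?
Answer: 2813/23 + 40*√2/23 ≈ 124.76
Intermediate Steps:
t(N) = 3 + 2*N/3 (t(N) = 3 + (N + N)/3 = 3 + (2*N)/3 = 3 + 2*N/3)
O(p) = 1/(p + 5*√p) (O(p) = 1/(p + (3 + (⅔)*3)*√p) = 1/(p + (3 + 2)*√p) = 1/(p + 5*√p))
123 + O(2)*(2*8) = 123 + (2*8)/(2 + 5*√2) = 123 + 16/(2 + 5*√2)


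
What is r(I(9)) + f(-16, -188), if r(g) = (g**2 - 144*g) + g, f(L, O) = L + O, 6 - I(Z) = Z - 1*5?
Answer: -486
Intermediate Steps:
I(Z) = 11 - Z (I(Z) = 6 - (Z - 1*5) = 6 - (Z - 5) = 6 - (-5 + Z) = 6 + (5 - Z) = 11 - Z)
r(g) = g**2 - 143*g
r(I(9)) + f(-16, -188) = (11 - 1*9)*(-143 + (11 - 1*9)) + (-16 - 188) = (11 - 9)*(-143 + (11 - 9)) - 204 = 2*(-143 + 2) - 204 = 2*(-141) - 204 = -282 - 204 = -486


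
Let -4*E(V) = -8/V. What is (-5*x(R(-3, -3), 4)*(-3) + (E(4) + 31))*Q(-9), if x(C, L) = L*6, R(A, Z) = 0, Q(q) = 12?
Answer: 4698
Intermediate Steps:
x(C, L) = 6*L
E(V) = 2/V (E(V) = -(-2)/V = 2/V)
(-5*x(R(-3, -3), 4)*(-3) + (E(4) + 31))*Q(-9) = (-30*4*(-3) + (2/4 + 31))*12 = (-5*24*(-3) + (2*(¼) + 31))*12 = (-120*(-3) + (½ + 31))*12 = (360 + 63/2)*12 = (783/2)*12 = 4698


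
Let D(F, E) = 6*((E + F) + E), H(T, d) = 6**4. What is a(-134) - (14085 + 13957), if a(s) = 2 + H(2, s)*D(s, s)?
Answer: -3153992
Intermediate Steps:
H(T, d) = 1296
D(F, E) = 6*F + 12*E (D(F, E) = 6*(F + 2*E) = 6*F + 12*E)
a(s) = 2 + 23328*s (a(s) = 2 + 1296*(6*s + 12*s) = 2 + 1296*(18*s) = 2 + 23328*s)
a(-134) - (14085 + 13957) = (2 + 23328*(-134)) - (14085 + 13957) = (2 - 3125952) - 1*28042 = -3125950 - 28042 = -3153992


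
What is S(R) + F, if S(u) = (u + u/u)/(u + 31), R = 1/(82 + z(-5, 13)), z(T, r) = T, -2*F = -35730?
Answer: 7110283/398 ≈ 17865.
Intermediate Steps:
F = 17865 (F = -1/2*(-35730) = 17865)
R = 1/77 (R = 1/(82 - 5) = 1/77 ≈ 0.012987)
S(u) = (1 + u)/(31 + u) (S(u) = (u + 1)/(31 + u) = (1 + u)/(31 + u))
S(R) + F = (1 + 1/77)/(31 + 1/77) + 17865 = (78/77)/(2388/77) + 17865 = (77/2388)*(78/77) + 17865 = 13/398 + 17865 = 7110283/398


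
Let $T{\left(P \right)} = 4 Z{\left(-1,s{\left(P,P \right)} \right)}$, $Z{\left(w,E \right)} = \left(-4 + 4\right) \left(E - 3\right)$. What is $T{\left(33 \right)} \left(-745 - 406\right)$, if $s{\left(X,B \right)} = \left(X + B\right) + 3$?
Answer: $0$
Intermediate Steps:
$s{\left(X,B \right)} = 3 + B + X$ ($s{\left(X,B \right)} = \left(B + X\right) + 3 = 3 + B + X$)
$Z{\left(w,E \right)} = 0$ ($Z{\left(w,E \right)} = 0 \left(-3 + E\right) = 0$)
$T{\left(P \right)} = 0$ ($T{\left(P \right)} = 4 \cdot 0 = 0$)
$T{\left(33 \right)} \left(-745 - 406\right) = 0 \left(-745 - 406\right) = 0 \left(-1151\right) = 0$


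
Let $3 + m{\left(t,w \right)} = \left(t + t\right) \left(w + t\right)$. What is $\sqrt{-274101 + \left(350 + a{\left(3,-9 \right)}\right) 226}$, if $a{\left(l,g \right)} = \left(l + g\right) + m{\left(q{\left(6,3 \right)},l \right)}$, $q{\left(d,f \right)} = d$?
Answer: $7 i \sqrt{3523} \approx 415.48 i$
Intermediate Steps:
$m{\left(t,w \right)} = -3 + 2 t \left(t + w\right)$ ($m{\left(t,w \right)} = -3 + \left(t + t\right) \left(w + t\right) = -3 + 2 t \left(t + w\right)$)
$a{\left(l,g \right)} = 69 + g + 13 l$ ($a{\left(l,g \right)} = \left(l + g\right) + \left(-3 + 2 \cdot 6^{2} + 2 \cdot 6 l\right) = \left(g + l\right) + \left(-3 + 2 \cdot 36 + 12 l\right) = \left(g + l\right) + \left(-3 + 72 + 12 l\right) = \left(g + l\right) + \left(69 + 12 l\right) = 69 + g + 13 l$)
$\sqrt{-274101 + \left(350 + a{\left(3,-9 \right)}\right) 226} = \sqrt{-274101 + \left(350 + \left(69 - 9 + 13 \cdot 3\right)\right) 226} = \sqrt{-274101 + \left(350 + \left(69 - 9 + 39\right)\right) 226} = \sqrt{-274101 + \left(350 + 99\right) 226} = \sqrt{-274101 + 449 \cdot 226} = \sqrt{-274101 + 101474} = \sqrt{-172627} = 7 i \sqrt{3523}$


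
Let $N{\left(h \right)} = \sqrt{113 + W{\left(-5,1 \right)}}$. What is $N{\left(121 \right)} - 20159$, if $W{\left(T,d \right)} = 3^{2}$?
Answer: $-20159 + \sqrt{122} \approx -20148.0$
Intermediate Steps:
$W{\left(T,d \right)} = 9$
$N{\left(h \right)} = \sqrt{122}$ ($N{\left(h \right)} = \sqrt{113 + 9} = \sqrt{122}$)
$N{\left(121 \right)} - 20159 = \sqrt{122} - 20159 = -20159 + \sqrt{122}$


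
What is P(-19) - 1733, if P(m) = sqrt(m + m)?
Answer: -1733 + I*sqrt(38) ≈ -1733.0 + 6.1644*I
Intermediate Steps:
P(m) = sqrt(2)*sqrt(m) (P(m) = sqrt(2*m) = sqrt(2)*sqrt(m))
P(-19) - 1733 = sqrt(2)*sqrt(-19) - 1733 = sqrt(2)*(I*sqrt(19)) - 1733 = I*sqrt(38) - 1733 = -1733 + I*sqrt(38)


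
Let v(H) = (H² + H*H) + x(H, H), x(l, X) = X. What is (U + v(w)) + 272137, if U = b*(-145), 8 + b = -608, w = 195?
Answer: 437702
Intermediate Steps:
b = -616 (b = -8 - 608 = -616)
U = 89320 (U = -616*(-145) = 89320)
v(H) = H + 2*H² (v(H) = (H² + H*H) + H = (H² + H²) + H = 2*H² + H = H + 2*H²)
(U + v(w)) + 272137 = (89320 + 195*(1 + 2*195)) + 272137 = (89320 + 195*(1 + 390)) + 272137 = (89320 + 195*391) + 272137 = (89320 + 76245) + 272137 = 165565 + 272137 = 437702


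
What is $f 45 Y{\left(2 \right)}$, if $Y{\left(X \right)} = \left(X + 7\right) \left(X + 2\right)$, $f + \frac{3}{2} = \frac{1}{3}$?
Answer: $-1890$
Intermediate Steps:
$f = - \frac{7}{6}$ ($f = - \frac{3}{2} + \frac{1}{3} = - \frac{7}{6} \approx -1.1667$)
$Y{\left(X \right)} = \left(2 + X\right) \left(7 + X\right)$ ($Y{\left(X \right)} = \left(7 + X\right) \left(2 + X\right) = \left(2 + X\right) \left(7 + X\right)$)
$f 45 Y{\left(2 \right)} = \left(- \frac{7}{6}\right) 45 \left(14 + 2^{2} + 9 \cdot 2\right) = - \frac{105 \left(14 + 4 + 18\right)}{2} = \left(- \frac{105}{2}\right) 36 = -1890$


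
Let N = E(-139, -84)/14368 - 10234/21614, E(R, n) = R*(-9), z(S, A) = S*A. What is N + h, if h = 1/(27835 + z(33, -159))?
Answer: -338789646109/876837789472 ≈ -0.38638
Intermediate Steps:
z(S, A) = A*S
E(R, n) = -9*R
h = 1/22588 (h = 1/(27835 - 159*33) = 1/(27835 - 5247) = 1/22588 ≈ 4.4271e-5)
N = -60001499/155274976 (N = -9*(-139)/14368 - 10234/21614 = 1251*(1/14368) - 10234*1/21614 = 1251/14368 - 5117/10807 = -60001499/155274976 ≈ -0.38642)
N + h = -60001499/155274976 + 1/22588 = -338789646109/876837789472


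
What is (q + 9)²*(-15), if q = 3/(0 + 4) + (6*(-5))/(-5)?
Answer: -59535/16 ≈ -3720.9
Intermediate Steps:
q = 27/4 (q = 3/4 - 30*(-⅕) = 3*(¼) + 6 = ¾ + 6 = 27/4 ≈ 6.7500)
(q + 9)²*(-15) = (27/4 + 9)²*(-15) = (63/4)²*(-15) = (3969/16)*(-15) = -59535/16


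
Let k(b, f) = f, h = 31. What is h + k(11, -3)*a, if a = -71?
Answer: 244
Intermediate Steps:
h + k(11, -3)*a = 31 - 3*(-71) = 31 + 213 = 244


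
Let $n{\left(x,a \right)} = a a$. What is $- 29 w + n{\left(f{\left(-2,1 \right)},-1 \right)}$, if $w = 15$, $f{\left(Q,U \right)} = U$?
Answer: $-434$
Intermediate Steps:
$n{\left(x,a \right)} = a^{2}$
$- 29 w + n{\left(f{\left(-2,1 \right)},-1 \right)} = \left(-29\right) 15 + \left(-1\right)^{2} = -435 + 1 = -434$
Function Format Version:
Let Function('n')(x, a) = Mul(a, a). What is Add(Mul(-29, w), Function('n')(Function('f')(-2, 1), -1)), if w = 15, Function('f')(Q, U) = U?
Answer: -434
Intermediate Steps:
Function('n')(x, a) = Pow(a, 2)
Add(Mul(-29, w), Function('n')(Function('f')(-2, 1), -1)) = Add(Mul(-29, 15), Pow(-1, 2)) = Add(-435, 1) = -434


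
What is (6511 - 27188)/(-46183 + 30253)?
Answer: 20677/15930 ≈ 1.2980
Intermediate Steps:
(6511 - 27188)/(-46183 + 30253) = -20677/(-15930) = -20677*(-1/15930) = 20677/15930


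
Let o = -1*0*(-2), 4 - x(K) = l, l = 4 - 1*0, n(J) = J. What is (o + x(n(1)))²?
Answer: 0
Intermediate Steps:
l = 4 (l = 4 + 0 = 4)
x(K) = 0 (x(K) = 4 - 1*4 = 4 - 4 = 0)
o = 0 (o = 0*(-2) = 0)
(o + x(n(1)))² = (0 + 0)² = 0² = 0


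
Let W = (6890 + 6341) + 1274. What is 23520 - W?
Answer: 9015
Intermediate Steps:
W = 14505 (W = 13231 + 1274 = 14505)
23520 - W = 23520 - 1*14505 = 23520 - 14505 = 9015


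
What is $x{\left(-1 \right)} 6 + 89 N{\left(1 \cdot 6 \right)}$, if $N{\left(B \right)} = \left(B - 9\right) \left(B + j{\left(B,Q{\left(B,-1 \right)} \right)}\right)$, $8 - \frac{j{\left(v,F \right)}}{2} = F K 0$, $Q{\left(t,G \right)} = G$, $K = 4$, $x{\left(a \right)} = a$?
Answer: $-5880$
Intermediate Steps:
$j{\left(v,F \right)} = 16$ ($j{\left(v,F \right)} = 16 - 2 F 4 \cdot 0 = 16 - 2 \cdot 4 F 0 = 16 - 0 = 16 + 0 = 16$)
$N{\left(B \right)} = \left(-9 + B\right) \left(16 + B\right)$ ($N{\left(B \right)} = \left(B - 9\right) \left(B + 16\right) = \left(-9 + B\right) \left(16 + B\right)$)
$x{\left(-1 \right)} 6 + 89 N{\left(1 \cdot 6 \right)} = \left(-1\right) 6 + 89 \left(-144 + \left(1 \cdot 6\right)^{2} + 7 \cdot 1 \cdot 6\right) = -6 + 89 \left(-144 + 6^{2} + 7 \cdot 6\right) = -6 + 89 \left(-144 + 36 + 42\right) = -6 + 89 \left(-66\right) = -6 - 5874 = -5880$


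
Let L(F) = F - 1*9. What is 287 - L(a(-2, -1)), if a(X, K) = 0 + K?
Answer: 297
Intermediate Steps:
a(X, K) = K
L(F) = -9 + F (L(F) = F - 9 = -9 + F)
287 - L(a(-2, -1)) = 287 - (-9 - 1) = 287 - 1*(-10) = 287 + 10 = 297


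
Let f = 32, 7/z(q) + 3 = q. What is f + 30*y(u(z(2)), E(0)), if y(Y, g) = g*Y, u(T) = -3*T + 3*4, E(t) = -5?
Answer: -4918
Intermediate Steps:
z(q) = 7/(-3 + q)
u(T) = 12 - 3*T (u(T) = -3*T + 12 = 12 - 3*T)
y(Y, g) = Y*g
f + 30*y(u(z(2)), E(0)) = 32 + 30*((12 - 21/(-3 + 2))*(-5)) = 32 + 30*((12 - 21/(-1))*(-5)) = 32 + 30*((12 - 21*(-1))*(-5)) = 32 + 30*((12 - 3*(-7))*(-5)) = 32 + 30*((12 + 21)*(-5)) = 32 + 30*(33*(-5)) = 32 + 30*(-165) = 32 - 4950 = -4918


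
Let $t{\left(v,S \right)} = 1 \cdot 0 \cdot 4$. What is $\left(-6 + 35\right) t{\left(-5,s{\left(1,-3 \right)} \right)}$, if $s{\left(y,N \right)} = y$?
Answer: $0$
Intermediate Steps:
$t{\left(v,S \right)} = 0$ ($t{\left(v,S \right)} = 0 \cdot 4 = 0$)
$\left(-6 + 35\right) t{\left(-5,s{\left(1,-3 \right)} \right)} = \left(-6 + 35\right) 0 = 29 \cdot 0 = 0$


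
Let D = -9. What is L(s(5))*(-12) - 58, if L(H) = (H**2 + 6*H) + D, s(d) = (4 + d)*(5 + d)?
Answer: -103630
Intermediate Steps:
L(H) = -9 + H**2 + 6*H (L(H) = (H**2 + 6*H) - 9 = -9 + H**2 + 6*H)
L(s(5))*(-12) - 58 = (-9 + (20 + 5**2 + 9*5)**2 + 6*(20 + 5**2 + 9*5))*(-12) - 58 = (-9 + (20 + 25 + 45)**2 + 6*(20 + 25 + 45))*(-12) - 58 = (-9 + 90**2 + 6*90)*(-12) - 58 = (-9 + 8100 + 540)*(-12) - 58 = 8631*(-12) - 58 = -103572 - 58 = -103630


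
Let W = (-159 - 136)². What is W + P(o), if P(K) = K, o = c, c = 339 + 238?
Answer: 87602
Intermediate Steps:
c = 577
o = 577
W = 87025 (W = (-295)² = 87025)
W + P(o) = 87025 + 577 = 87602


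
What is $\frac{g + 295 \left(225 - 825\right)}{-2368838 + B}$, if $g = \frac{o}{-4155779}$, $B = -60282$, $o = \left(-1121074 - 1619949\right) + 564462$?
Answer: $\frac{735570706439}{10094885884480} \approx 0.072866$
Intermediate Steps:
$o = -2176561$ ($o = -2741023 + 564462 = -2176561$)
$g = \frac{2176561}{4155779}$ ($g = - \frac{2176561}{-4155779} = \left(-2176561\right) \left(- \frac{1}{4155779}\right) = \frac{2176561}{4155779} \approx 0.52374$)
$\frac{g + 295 \left(225 - 825\right)}{-2368838 + B} = \frac{\frac{2176561}{4155779} + 295 \left(225 - 825\right)}{-2368838 - 60282} = \frac{\frac{2176561}{4155779} + 295 \left(-600\right)}{-2429120} = \left(\frac{2176561}{4155779} - 177000\right) \left(- \frac{1}{2429120}\right) = \left(- \frac{735570706439}{4155779}\right) \left(- \frac{1}{2429120}\right) = \frac{735570706439}{10094885884480}$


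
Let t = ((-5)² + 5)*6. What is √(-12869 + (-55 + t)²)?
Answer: 2*√689 ≈ 52.498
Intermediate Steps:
t = 180 (t = (25 + 5)*6 = 30*6 = 180)
√(-12869 + (-55 + t)²) = √(-12869 + (-55 + 180)²) = √(-12869 + 125²) = √(-12869 + 15625) = √2756 = 2*√689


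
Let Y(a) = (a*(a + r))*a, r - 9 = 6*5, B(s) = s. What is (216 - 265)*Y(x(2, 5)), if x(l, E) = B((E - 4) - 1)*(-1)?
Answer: 0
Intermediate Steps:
r = 39 (r = 9 + 6*5 = 9 + 30 = 39)
x(l, E) = 5 - E (x(l, E) = ((E - 4) - 1)*(-1) = ((-4 + E) - 1)*(-1) = (-5 + E)*(-1) = 5 - E)
Y(a) = a²*(39 + a) (Y(a) = (a*(a + 39))*a = (a*(39 + a))*a = a²*(39 + a))
(216 - 265)*Y(x(2, 5)) = (216 - 265)*((5 - 1*5)²*(39 + (5 - 1*5))) = -49*(5 - 5)²*(39 + (5 - 5)) = -49*0²*(39 + 0) = -0*39 = -49*0 = 0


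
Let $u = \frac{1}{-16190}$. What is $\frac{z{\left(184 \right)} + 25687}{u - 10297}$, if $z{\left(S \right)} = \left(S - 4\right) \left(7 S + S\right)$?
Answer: $- \frac{4705574930}{166708431} \approx -28.226$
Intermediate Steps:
$z{\left(S \right)} = 8 S \left(-4 + S\right)$ ($z{\left(S \right)} = \left(-4 + S\right) 8 S = 8 S \left(-4 + S\right)$)
$u = - \frac{1}{16190} \approx -6.1766 \cdot 10^{-5}$
$\frac{z{\left(184 \right)} + 25687}{u - 10297} = \frac{8 \cdot 184 \left(-4 + 184\right) + 25687}{- \frac{1}{16190} - 10297} = \frac{8 \cdot 184 \cdot 180 + 25687}{- \frac{166708431}{16190}} = \left(264960 + 25687\right) \left(- \frac{16190}{166708431}\right) = 290647 \left(- \frac{16190}{166708431}\right) = - \frac{4705574930}{166708431}$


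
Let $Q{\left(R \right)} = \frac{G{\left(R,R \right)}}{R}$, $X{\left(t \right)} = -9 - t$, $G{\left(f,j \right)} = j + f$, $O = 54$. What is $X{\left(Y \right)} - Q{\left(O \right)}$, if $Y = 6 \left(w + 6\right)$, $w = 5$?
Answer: $-77$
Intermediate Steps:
$G{\left(f,j \right)} = f + j$
$Y = 66$ ($Y = 6 \left(5 + 6\right) = 6 \cdot 11 = 66$)
$Q{\left(R \right)} = 2$ ($Q{\left(R \right)} = \frac{R + R}{R} = \frac{2 R}{R} = 2$)
$X{\left(Y \right)} - Q{\left(O \right)} = \left(-9 - 66\right) - 2 = -75 - 2 = -77$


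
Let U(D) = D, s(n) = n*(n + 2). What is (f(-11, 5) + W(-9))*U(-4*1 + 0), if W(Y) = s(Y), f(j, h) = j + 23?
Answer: -300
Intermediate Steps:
s(n) = n*(2 + n)
f(j, h) = 23 + j
W(Y) = Y*(2 + Y)
(f(-11, 5) + W(-9))*U(-4*1 + 0) = ((23 - 11) - 9*(2 - 9))*(-4*1 + 0) = (12 - 9*(-7))*(-4 + 0) = (12 + 63)*(-4) = 75*(-4) = -300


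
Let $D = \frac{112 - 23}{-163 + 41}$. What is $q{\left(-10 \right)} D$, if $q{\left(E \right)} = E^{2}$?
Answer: $- \frac{4450}{61} \approx -72.951$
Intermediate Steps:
$D = - \frac{89}{122}$ ($D = \frac{89}{-122} = 89 \left(- \frac{1}{122}\right) = - \frac{89}{122} \approx -0.72951$)
$q{\left(-10 \right)} D = \left(-10\right)^{2} \left(- \frac{89}{122}\right) = 100 \left(- \frac{89}{122}\right) = - \frac{4450}{61}$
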